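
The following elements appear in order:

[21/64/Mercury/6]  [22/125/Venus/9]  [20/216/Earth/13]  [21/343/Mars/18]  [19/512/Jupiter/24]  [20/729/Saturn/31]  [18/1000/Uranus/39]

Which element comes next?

[19/1331/Neptune/48]

First part: alternating steps +1, −2, +1, −2, …, so 21, 22, 20, 21, 19, 20, 18 → 19.
Second part: perfect cubes: 4³, 5³, 6³, …, so 64, 125, 216, 343, 512, 729, 1000 → 1331.
Planet goes Mercury, Venus, Earth, Mars, Jupiter, Saturn, Uranus → Neptune (runs through the planets Mercury→Neptune).
Fourth part goes 6, 9, 13, 18, 24, 31, 39 → 48 (differences are 3, 4, 5, … (increasing by 1 each time)).
Putting it together: [19/1331/Neptune/48].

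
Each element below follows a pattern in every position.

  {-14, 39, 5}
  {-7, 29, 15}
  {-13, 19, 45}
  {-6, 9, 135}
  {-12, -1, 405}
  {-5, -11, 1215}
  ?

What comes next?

{-11, -21, 3645}

First slot goes -14, -7, -13, -6, -12, -5 → -11 (alternating steps +7, −6, +7, −6, …).
Second slot: −10 each step, so 39, 29, 19, 9, -1, -11 → -21.
Third slot: 5, 15, 45, 135, 405, 1215 → 3645 (×3 each step).
Combining the parts gives {-11, -21, 3645}.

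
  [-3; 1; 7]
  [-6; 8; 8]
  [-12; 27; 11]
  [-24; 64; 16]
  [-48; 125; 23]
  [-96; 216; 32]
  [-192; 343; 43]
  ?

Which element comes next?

[-384; 512; 56]

For the first slot, ×2 each step: -3, -6, -12, -24, -48, -96, -192 → -384.
Second slot — perfect cubes: 1³, 2³, 3³, …: 1, 8, 27, 64, 125, 216, 343 → 512.
Third slot goes 7, 8, 11, 16, 23, 32, 43 → 56 (differences are 1, 3, 5, … (increasing by 2 each time)).
Combining the parts gives [-384; 512; 56].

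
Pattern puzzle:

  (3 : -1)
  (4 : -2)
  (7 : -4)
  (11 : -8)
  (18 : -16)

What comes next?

(29 : -32)

For the first entry, each term is the sum of the two before it: 3, 4, 7, 11, 18 → 29.
Second entry — ×2 each step: -1, -2, -4, -8, -16 → -32.
Putting it together: (29 : -32).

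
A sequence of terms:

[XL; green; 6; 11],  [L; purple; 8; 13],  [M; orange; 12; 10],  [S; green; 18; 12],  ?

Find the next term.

[XS; purple; 26; 9]

Size: runs backward through clothing sizes XS→XL; XL, L, M, S → XS.
Colour: green, purple, orange, green → purple (repeats green → purple → orange).
Third entry: 6, 8, 12, 18 → 26 (differences are 2, 4, 6, … (increasing by 2 each time)).
Fourth entry: alternating steps +2, −3, +2, −3, …, so 11, 13, 10, 12 → 9.
Combining the parts gives [XS; purple; 26; 9].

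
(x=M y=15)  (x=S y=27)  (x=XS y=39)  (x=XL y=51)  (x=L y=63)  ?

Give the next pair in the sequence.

X: M, S, XS, XL, L → M (runs backward through clothing sizes XS→XL).
Y: +12 each step, so 15, 27, 39, 51, 63 → 75.
Combining the parts gives (x=M y=75).

(x=M y=75)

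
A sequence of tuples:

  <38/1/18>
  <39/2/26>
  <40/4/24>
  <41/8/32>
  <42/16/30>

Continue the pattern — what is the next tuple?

First component: +1 each step, so 38, 39, 40, 41, 42 → 43.
Second component: 1, 2, 4, 8, 16 → 32 (×2 each step).
For the third component, alternating steps +8, −2, +8, −2, …: 18, 26, 24, 32, 30 → 38.
Putting it together: <43/32/38>.

<43/32/38>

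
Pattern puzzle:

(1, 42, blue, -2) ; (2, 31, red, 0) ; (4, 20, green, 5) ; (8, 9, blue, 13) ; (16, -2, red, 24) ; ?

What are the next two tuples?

First component: ×2 each step, so 1, 2, 4, 8, 16 → 32 → 64.
Second component — −11 each step: 42, 31, 20, 9, -2 → -13 → -24.
For the colour, repeats blue → red → green: blue, red, green, blue, red → green → blue.
Fourth component — differences are 2, 5, 8, … (increasing by 3 each time): -2, 0, 5, 13, 24 → 38 → 55.
Putting the parts together: (32, -13, green, 38) and then (64, -24, blue, 55).

(32, -13, green, 38), (64, -24, blue, 55)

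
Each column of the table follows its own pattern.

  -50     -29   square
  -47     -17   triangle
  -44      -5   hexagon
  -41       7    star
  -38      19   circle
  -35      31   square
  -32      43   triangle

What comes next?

First component: +3 each step; -50, -47, -44, -41, -38, -35, -32 → -29.
Second component goes -29, -17, -5, 7, 19, 31, 43 → 55 (+12 each step).
Shape: square, triangle, hexagon, star, circle, square, triangle → hexagon (repeats square → triangle → hexagon → star → circle).
Combining the parts gives -29  55  hexagon.

-29  55  hexagon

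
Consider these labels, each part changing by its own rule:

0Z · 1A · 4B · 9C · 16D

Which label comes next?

25E

For the first component, differences are 1, 3, 5, … (increasing by 2 each time): 0, 1, 4, 9, 16 → 25.
For the letter, letters move forward 1 place in the alphabet, wrapping Z→A: Z, A, B, C, D → E.
Putting it together: 25E.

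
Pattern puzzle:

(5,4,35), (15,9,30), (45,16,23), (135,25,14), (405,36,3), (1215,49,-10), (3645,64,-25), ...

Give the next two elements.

(10935,81,-42), (32805,100,-61)

First part: 5, 15, 45, 135, 405, 1215, 3645 → 10935 → 32805 (×3 each step).
Second part — perfect squares: 2², 3², 4², …: 4, 9, 16, 25, 36, 49, 64 → 81 → 100.
Third part — together with the second part always sums to 39: 35, 30, 23, 14, 3, -10, -25 → -42 → -61.
Putting the parts together: (10935,81,-42) and then (32805,100,-61).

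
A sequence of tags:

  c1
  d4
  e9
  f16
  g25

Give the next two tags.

h36, i49

Letter: letters move forward 1 place in the alphabet, so c, d, e, f, g → h → i.
Second component: 1, 4, 9, 16, 25 → 36 → 49 (perfect squares: 1², 2², 3², …).
So the next two tags are h36 and i49.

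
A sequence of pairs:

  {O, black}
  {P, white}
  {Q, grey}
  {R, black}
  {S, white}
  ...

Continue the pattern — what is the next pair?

Letter: letters move forward 1 place in the alphabet, so O, P, Q, R, S → T.
Shade — repeats black → white → grey: black, white, grey, black, white → grey.
Putting it together: {T, grey}.

{T, grey}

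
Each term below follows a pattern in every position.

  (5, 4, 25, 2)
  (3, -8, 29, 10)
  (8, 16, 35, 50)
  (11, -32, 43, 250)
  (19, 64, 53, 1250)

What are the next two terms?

(30, -128, 65, 6250), (49, 256, 79, 31250)

First part — each term is the sum of the two before it: 5, 3, 8, 11, 19 → 30 → 49.
Second part goes 4, -8, 16, -32, 64 → -128 → 256 (×(-2) each step).
Third part: 25, 29, 35, 43, 53 → 65 → 79 (differences are 4, 6, 8, … (increasing by 2 each time)).
Fourth part: ×5 each step; 2, 10, 50, 250, 1250 → 6250 → 31250.
Putting the parts together: (30, -128, 65, 6250) and then (49, 256, 79, 31250).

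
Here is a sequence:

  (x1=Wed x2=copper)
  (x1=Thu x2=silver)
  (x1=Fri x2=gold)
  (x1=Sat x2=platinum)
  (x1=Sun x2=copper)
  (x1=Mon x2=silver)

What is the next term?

(x1=Tue x2=gold)

X1: runs through the weekdays Mon→Sun; Wed, Thu, Fri, Sat, Sun, Mon → Tue.
X2 — repeats copper → silver → gold → platinum: copper, silver, gold, platinum, copper, silver → gold.
Putting it together: (x1=Tue x2=gold).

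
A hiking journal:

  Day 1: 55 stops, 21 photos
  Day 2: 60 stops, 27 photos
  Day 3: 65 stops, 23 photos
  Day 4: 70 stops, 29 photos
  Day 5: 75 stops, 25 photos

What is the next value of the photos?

Photos: 21, 27, 23, 29, 25 → 31 (alternating steps +6, −4, +6, −4, …).

31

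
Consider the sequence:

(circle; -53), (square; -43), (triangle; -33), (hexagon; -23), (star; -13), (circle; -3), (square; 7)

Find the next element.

(triangle; 17)

Shape: repeats circle → square → triangle → hexagon → star; circle, square, triangle, hexagon, star, circle, square → triangle.
Second value: +10 each step, so -53, -43, -33, -23, -13, -3, 7 → 17.
Putting it together: (triangle; 17).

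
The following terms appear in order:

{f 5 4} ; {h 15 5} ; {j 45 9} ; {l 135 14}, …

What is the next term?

Letter: letters move forward 2 places in the alphabet; f, h, j, l → n.
Second entry: 5, 15, 45, 135 → 405 (×3 each step).
Third entry — each term is the sum of the two before it: 4, 5, 9, 14 → 23.
So the next term is {n 405 23}.

{n 405 23}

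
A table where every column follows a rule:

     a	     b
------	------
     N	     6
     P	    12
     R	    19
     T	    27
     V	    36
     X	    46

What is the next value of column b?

Column a — letters move forward 2 places in the alphabet: N, P, R, T, V, X → Z.
Column b: differences are 6, 7, 8, … (increasing by 1 each time), so 6, 12, 19, 27, 36, 46 → 57.

57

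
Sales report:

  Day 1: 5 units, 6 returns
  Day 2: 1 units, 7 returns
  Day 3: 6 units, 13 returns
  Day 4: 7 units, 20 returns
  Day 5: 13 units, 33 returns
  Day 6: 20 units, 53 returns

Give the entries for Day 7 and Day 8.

Units: each term is the sum of the two before it; 5, 1, 6, 7, 13, 20 → 33 → 53.
For the returns, each term is the sum of the two before it: 6, 7, 13, 20, 33, 53 → 86 → 139.
So the next two lines are 33 units, 86 returns and 53 units, 139 returns.

33 units, 86 returns; 53 units, 139 returns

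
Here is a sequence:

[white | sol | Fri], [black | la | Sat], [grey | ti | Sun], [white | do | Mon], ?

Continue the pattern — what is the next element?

[black | re | Tue]

Shade: white, black, grey, white → black (repeats white → black → grey).
For the note, runs through the solfège scale do→ti: sol, la, ti, do → re.
Day — runs through the weekdays Mon→Sun: Fri, Sat, Sun, Mon → Tue.
So the next element is [black | re | Tue].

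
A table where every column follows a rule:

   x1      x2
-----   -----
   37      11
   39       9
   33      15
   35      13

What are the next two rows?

29  19; 31  17

For the column x1, alternating steps +2, −6, +2, −6, …: 37, 39, 33, 35 → 29 → 31.
Column x2: together with the column x1 always sums to 48; 11, 9, 15, 13 → 19 → 17.
So the next two rows are 29  19 and 31  17.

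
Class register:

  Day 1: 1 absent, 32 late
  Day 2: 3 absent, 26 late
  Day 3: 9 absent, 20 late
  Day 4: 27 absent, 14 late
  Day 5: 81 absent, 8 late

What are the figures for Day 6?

Absent: 1, 3, 9, 27, 81 → 243 (×3 each step).
Late: 32, 26, 20, 14, 8 → 2 (−6 each step).
Putting it together: 243 absent, 2 late.

243 absent, 2 late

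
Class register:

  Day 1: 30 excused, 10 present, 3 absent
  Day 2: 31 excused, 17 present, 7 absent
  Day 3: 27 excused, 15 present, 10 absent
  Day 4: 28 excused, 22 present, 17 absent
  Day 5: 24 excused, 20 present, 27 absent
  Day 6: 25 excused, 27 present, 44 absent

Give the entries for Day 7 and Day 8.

21 excused, 25 present, 71 absent; 22 excused, 32 present, 115 absent

Excused: alternating steps +1, −4, +1, −4, …, so 30, 31, 27, 28, 24, 25 → 21 → 22.
Present: 10, 17, 15, 22, 20, 27 → 25 → 32 (alternating steps +7, −2, +7, −2, …).
For the absent, each term is the sum of the two before it: 3, 7, 10, 17, 27, 44 → 71 → 115.
Putting the parts together: 21 excused, 25 present, 71 absent and then 22 excused, 32 present, 115 absent.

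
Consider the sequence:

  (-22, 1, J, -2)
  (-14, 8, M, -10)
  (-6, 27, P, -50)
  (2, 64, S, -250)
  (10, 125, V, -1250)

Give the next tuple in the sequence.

(18, 216, Y, -6250)

First entry: -22, -14, -6, 2, 10 → 18 (+8 each step).
For the second entry, perfect cubes: 1³, 2³, 3³, …: 1, 8, 27, 64, 125 → 216.
For the letter, letters move forward 3 places in the alphabet: J, M, P, S, V → Y.
Fourth entry: -2, -10, -50, -250, -1250 → -6250 (×5 each step).
So the next tuple is (18, 216, Y, -6250).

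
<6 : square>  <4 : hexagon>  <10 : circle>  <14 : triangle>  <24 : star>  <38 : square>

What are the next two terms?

<62 : hexagon>, <100 : circle>

First component goes 6, 4, 10, 14, 24, 38 → 62 → 100 (each term is the sum of the two before it).
Shape goes square, hexagon, circle, triangle, star, square → hexagon → circle (repeats square → hexagon → circle → triangle → star).
So the next two terms are <62 : hexagon> and <100 : circle>.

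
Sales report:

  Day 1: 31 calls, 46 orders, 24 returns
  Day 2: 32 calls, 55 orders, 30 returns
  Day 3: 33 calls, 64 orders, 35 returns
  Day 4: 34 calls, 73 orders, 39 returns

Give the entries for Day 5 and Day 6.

For the calls, +1 each step: 31, 32, 33, 34 → 35 → 36.
For the orders, +9 each step: 46, 55, 64, 73 → 82 → 91.
Returns — differences are 6, 5, 4, … (decreasing by 1 each time): 24, 30, 35, 39 → 42 → 44.
Putting the parts together: 35 calls, 82 orders, 42 returns and then 36 calls, 91 orders, 44 returns.

35 calls, 82 orders, 42 returns; 36 calls, 91 orders, 44 returns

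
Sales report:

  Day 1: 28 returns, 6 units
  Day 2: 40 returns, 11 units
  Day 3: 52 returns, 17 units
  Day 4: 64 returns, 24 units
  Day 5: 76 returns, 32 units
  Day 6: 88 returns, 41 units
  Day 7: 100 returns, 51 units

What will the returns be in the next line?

Returns goes 28, 40, 52, 64, 76, 88, 100 → 112 (+12 each step).

112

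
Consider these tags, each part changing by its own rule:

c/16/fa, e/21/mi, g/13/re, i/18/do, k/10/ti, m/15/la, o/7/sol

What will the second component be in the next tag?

Letter: c, e, g, i, k, m, o → q (letters move forward 2 places in the alphabet).
Second component goes 16, 21, 13, 18, 10, 15, 7 → 12 (alternating steps +5, −8, +5, −8, …).
Note: fa, mi, re, do, ti, la, sol → fa (runs backward through the solfège scale do→ti).

12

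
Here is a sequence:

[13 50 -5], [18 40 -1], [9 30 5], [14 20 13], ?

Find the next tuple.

For the first component, alternating steps +5, −9, +5, −9, …: 13, 18, 9, 14 → 5.
Second component: −10 each step, so 50, 40, 30, 20 → 10.
For the third component, differences are 4, 6, 8, … (increasing by 2 each time): -5, -1, 5, 13 → 23.
Putting it together: [5 10 23].

[5 10 23]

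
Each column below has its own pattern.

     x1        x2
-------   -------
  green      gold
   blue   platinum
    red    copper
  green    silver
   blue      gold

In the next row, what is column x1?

red

Column x1: repeats green → blue → red, so green, blue, red, green, blue → red.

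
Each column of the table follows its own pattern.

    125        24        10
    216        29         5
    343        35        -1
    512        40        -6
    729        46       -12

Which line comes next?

1000  51  -17

For the first component, perfect cubes: 5³, 6³, 7³, …: 125, 216, 343, 512, 729 → 1000.
Second component goes 24, 29, 35, 40, 46 → 51 (alternating steps +5, +6, +5, +6, …).
For the third component, together with the second component always sums to 34: 10, 5, -1, -6, -12 → -17.
Combining the parts gives 1000  51  -17.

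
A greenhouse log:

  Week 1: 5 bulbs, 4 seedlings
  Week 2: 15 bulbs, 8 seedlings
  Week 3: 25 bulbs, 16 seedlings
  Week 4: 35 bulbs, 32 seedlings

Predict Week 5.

Bulbs: +10 each step, so 5, 15, 25, 35 → 45.
Seedlings: 4, 8, 16, 32 → 64 (×2 each step).
Putting it together: 45 bulbs, 64 seedlings.

45 bulbs, 64 seedlings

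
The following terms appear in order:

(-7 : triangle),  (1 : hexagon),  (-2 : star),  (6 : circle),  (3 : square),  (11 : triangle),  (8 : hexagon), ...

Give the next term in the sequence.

First coordinate — alternating steps +8, −3, +8, −3, …: -7, 1, -2, 6, 3, 11, 8 → 16.
Shape: repeats triangle → hexagon → star → circle → square; triangle, hexagon, star, circle, square, triangle, hexagon → star.
So the next term is (16 : star).

(16 : star)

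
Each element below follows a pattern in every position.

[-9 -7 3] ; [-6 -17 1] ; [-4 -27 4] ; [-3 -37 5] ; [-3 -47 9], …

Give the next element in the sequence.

[-4 -57 14]

For the first slot, differences are 3, 2, 1, … (decreasing by 1 each time): -9, -6, -4, -3, -3 → -4.
Second slot: -7, -17, -27, -37, -47 → -57 (−10 each step).
Third slot goes 3, 1, 4, 5, 9 → 14 (each term is the sum of the two before it).
Putting it together: [-4 -57 14].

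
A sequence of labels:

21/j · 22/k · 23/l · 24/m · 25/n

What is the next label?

26/o

First component: +1 each step; 21, 22, 23, 24, 25 → 26.
Letter: j, k, l, m, n → o (letters move forward 1 place in the alphabet).
So the next label is 26/o.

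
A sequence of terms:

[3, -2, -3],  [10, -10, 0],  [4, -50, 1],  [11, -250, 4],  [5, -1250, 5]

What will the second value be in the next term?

-6250

Second value: -2, -10, -50, -250, -1250 → -6250 (×5 each step).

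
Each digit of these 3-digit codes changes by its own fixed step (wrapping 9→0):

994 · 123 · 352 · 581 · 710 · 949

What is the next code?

For the first digit, +2 each step, mod 10: 9, 1, 3, 5, 7, 9 → 1.
Second digit goes 9, 2, 5, 8, 1, 4 → 7 (+3 each step, mod 10).
Third digit: 4, 3, 2, 1, 0, 9 → 8 (−1 each step, mod 10).
Combining the parts gives 178.

178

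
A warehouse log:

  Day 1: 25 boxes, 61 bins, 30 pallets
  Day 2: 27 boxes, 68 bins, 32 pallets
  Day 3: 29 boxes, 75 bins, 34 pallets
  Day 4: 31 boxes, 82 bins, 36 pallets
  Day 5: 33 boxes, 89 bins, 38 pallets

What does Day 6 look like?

35 boxes, 96 bins, 40 pallets

Boxes — +2 each step: 25, 27, 29, 31, 33 → 35.
Bins: +7 each step, so 61, 68, 75, 82, 89 → 96.
Pallets: 30, 32, 34, 36, 38 → 40 (always 5 more than the boxes).
So the next row is 35 boxes, 96 bins, 40 pallets.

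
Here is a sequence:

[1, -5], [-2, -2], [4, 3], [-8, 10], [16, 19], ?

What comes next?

[-32, 30]

First coordinate: ×(-2) each step; 1, -2, 4, -8, 16 → -32.
Second coordinate: -5, -2, 3, 10, 19 → 30 (differences are 3, 5, 7, … (increasing by 2 each time)).
So the next point is [-32, 30].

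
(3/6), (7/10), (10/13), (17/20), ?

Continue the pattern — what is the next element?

First slot: 3, 7, 10, 17 → 27 (each term is the sum of the two before it).
Second slot goes 6, 10, 13, 20 → 30 (always 3 more than the first slot).
Combining the parts gives (27/30).

(27/30)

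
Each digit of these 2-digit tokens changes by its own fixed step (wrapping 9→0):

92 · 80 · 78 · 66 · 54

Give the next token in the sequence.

42

First digit goes 9, 8, 7, 6, 5 → 4 (−1 each step, mod 10).
Second digit: −2 each step, mod 10, so 2, 0, 8, 6, 4 → 2.
Putting it together: 42.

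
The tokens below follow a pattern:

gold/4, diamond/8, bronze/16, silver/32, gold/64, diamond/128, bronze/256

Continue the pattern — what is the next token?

Rank: gold, diamond, bronze, silver, gold, diamond, bronze → silver (repeats gold → diamond → bronze → silver).
Second component: ×2 each step; 4, 8, 16, 32, 64, 128, 256 → 512.
Putting it together: silver/512.

silver/512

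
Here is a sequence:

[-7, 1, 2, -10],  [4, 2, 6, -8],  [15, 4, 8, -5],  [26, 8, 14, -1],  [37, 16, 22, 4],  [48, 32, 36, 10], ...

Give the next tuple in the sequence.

First entry: -7, 4, 15, 26, 37, 48 → 59 (+11 each step).
Second entry — ×2 each step: 1, 2, 4, 8, 16, 32 → 64.
Third entry goes 2, 6, 8, 14, 22, 36 → 58 (each term is the sum of the two before it).
For the fourth entry, differences are 2, 3, 4, … (increasing by 1 each time): -10, -8, -5, -1, 4, 10 → 17.
Combining the parts gives [59, 64, 58, 17].

[59, 64, 58, 17]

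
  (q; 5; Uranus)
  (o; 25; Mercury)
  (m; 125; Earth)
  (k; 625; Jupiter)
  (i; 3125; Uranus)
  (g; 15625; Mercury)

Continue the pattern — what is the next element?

(e; 78125; Earth)

Letter: letters move back 2 places in the alphabet, so q, o, m, k, i, g → e.
Second part: ×5 each step; 5, 25, 125, 625, 3125, 15625 → 78125.
Planet goes Uranus, Mercury, Earth, Jupiter, Uranus, Mercury → Earth (repeats Uranus → Mercury → Earth → Jupiter).
So the next element is (e; 78125; Earth).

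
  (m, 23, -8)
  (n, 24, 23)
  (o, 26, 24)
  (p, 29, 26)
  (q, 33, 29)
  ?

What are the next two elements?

For the letter, letters move forward 1 place in the alphabet: m, n, o, p, q → r → s.
Second entry — differences are 1, 2, 3, … (increasing by 1 each time): 23, 24, 26, 29, 33 → 38 → 44.
For the third entry, always the previous value of the second entry: -8, 23, 24, 26, 29 → 33 → 38.
Putting the parts together: (r, 38, 33) and then (s, 44, 38).

(r, 38, 33), (s, 44, 38)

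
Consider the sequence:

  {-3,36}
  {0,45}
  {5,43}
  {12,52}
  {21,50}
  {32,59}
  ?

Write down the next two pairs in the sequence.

{45,57}, {60,66}

First coordinate: -3, 0, 5, 12, 21, 32 → 45 → 60 (differences are 3, 5, 7, … (increasing by 2 each time)).
Second coordinate: 36, 45, 43, 52, 50, 59 → 57 → 66 (alternating steps +9, −2, +9, −2, …).
So the next two pairs are {45,57} and {60,66}.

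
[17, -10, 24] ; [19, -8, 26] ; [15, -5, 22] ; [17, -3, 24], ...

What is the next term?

First part: alternating steps +2, −4, +2, −4, …; 17, 19, 15, 17 → 13.
Second part: alternating steps +2, +3, +2, +3, …; -10, -8, -5, -3 → 0.
Third part — always 7 more than the first part: 24, 26, 22, 24 → 20.
So the next term is [13, 0, 20].

[13, 0, 20]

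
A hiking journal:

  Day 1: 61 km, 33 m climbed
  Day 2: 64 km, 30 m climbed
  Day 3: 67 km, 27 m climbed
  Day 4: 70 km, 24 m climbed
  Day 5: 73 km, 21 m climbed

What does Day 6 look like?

76 km, 18 m climbed

Km: 61, 64, 67, 70, 73 → 76 (+3 each step).
M climbed — together with the km always sums to 94: 33, 30, 27, 24, 21 → 18.
Putting it together: 76 km, 18 m climbed.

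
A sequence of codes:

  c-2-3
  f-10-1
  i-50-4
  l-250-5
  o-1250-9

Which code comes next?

Letter: letters move forward 3 places in the alphabet, so c, f, i, l, o → r.
Second component: ×5 each step; 2, 10, 50, 250, 1250 → 6250.
Third component: each term is the sum of the two before it; 3, 1, 4, 5, 9 → 14.
Combining the parts gives r-6250-14.

r-6250-14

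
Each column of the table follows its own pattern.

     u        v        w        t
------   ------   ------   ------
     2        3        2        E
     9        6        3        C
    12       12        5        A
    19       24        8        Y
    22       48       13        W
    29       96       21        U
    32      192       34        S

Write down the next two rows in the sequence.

39  384  55  Q; 42  768  89  O

Column u — alternating steps +7, +3, +7, +3, …: 2, 9, 12, 19, 22, 29, 32 → 39 → 42.
Column v: ×2 each step; 3, 6, 12, 24, 48, 96, 192 → 384 → 768.
Column w: each term is the sum of the two before it; 2, 3, 5, 8, 13, 21, 34 → 55 → 89.
For the column t, letters move back 2 places in the alphabet, wrapping A→Z: E, C, A, Y, W, U, S → Q → O.
So the next two rows are 39  384  55  Q and 42  768  89  O.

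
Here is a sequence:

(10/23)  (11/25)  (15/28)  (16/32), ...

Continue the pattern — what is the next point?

First value: alternating steps +1, +4, +1, +4, …, so 10, 11, 15, 16 → 20.
Second value: differences are 2, 3, 4, … (increasing by 1 each time); 23, 25, 28, 32 → 37.
Combining the parts gives (20/37).

(20/37)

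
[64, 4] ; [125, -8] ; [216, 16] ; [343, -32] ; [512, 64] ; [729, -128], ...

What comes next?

First part — perfect cubes: 4³, 5³, 6³, …: 64, 125, 216, 343, 512, 729 → 1000.
Second part goes 4, -8, 16, -32, 64, -128 → 256 (×(-2) each step).
Combining the parts gives [1000, 256].

[1000, 256]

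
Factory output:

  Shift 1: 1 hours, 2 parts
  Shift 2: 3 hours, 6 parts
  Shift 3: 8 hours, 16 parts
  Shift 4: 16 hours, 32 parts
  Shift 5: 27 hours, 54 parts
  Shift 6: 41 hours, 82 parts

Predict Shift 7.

Hours goes 1, 3, 8, 16, 27, 41 → 58 (differences are 2, 5, 8, … (increasing by 3 each time)).
Parts: 2, 6, 16, 32, 54, 82 → 116 (always 2 × the hours).
So the next record is 58 hours, 116 parts.

58 hours, 116 parts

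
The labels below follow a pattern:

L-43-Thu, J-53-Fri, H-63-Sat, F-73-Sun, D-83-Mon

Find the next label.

For the letter, letters move back 2 places in the alphabet: L, J, H, F, D → B.
Second component — +10 each step: 43, 53, 63, 73, 83 → 93.
Day: Thu, Fri, Sat, Sun, Mon → Tue (runs through the weekdays Mon→Sun).
So the next label is B-93-Tue.

B-93-Tue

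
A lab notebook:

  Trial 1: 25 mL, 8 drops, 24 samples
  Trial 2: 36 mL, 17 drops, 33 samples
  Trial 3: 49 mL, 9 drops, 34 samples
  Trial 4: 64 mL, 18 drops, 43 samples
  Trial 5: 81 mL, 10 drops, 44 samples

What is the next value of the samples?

Samples goes 24, 33, 34, 43, 44 → 53 (alternating steps +9, +1, +9, +1, …).

53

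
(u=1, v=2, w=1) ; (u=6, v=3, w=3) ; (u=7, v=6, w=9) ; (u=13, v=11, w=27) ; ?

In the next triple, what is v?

18

U: each term is the sum of the two before it; 1, 6, 7, 13 → 20.
V — differences are 1, 3, 5, … (increasing by 2 each time): 2, 3, 6, 11 → 18.
W: ×3 each step; 1, 3, 9, 27 → 81.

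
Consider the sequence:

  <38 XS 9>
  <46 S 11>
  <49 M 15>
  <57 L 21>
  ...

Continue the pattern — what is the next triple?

<60 XL 29>

For the first slot, alternating steps +8, +3, +8, +3, …: 38, 46, 49, 57 → 60.
Size: runs through clothing sizes XS→XL; XS, S, M, L → XL.
Third slot: differences are 2, 4, 6, … (increasing by 2 each time), so 9, 11, 15, 21 → 29.
Combining the parts gives <60 XL 29>.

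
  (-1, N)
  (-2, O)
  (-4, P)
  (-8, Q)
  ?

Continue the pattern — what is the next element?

First part: ×2 each step, so -1, -2, -4, -8 → -16.
For the letter, letters move forward 1 place in the alphabet: N, O, P, Q → R.
Putting it together: (-16, R).

(-16, R)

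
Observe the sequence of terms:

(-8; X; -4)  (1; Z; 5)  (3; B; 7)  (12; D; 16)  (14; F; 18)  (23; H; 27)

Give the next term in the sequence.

(25; J; 29)

For the first component, alternating steps +9, +2, +9, +2, …: -8, 1, 3, 12, 14, 23 → 25.
For the letter, letters move forward 2 places in the alphabet, wrapping Z→A: X, Z, B, D, F, H → J.
Third component: -4, 5, 7, 16, 18, 27 → 29 (always 4 more than the first component).
Combining the parts gives (25; J; 29).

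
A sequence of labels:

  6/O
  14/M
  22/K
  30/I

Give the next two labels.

First component — +8 each step: 6, 14, 22, 30 → 38 → 46.
Letter goes O, M, K, I → G → E (letters move back 2 places in the alphabet).
Putting the parts together: 38/G and then 46/E.

38/G then 46/E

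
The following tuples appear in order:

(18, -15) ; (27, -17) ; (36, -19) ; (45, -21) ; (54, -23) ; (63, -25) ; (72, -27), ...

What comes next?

(81, -29)

For the first part, +9 each step: 18, 27, 36, 45, 54, 63, 72 → 81.
For the second part, −2 each step: -15, -17, -19, -21, -23, -25, -27 → -29.
So the next tuple is (81, -29).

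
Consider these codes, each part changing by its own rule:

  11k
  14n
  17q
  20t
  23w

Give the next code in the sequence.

First component: +3 each step; 11, 14, 17, 20, 23 → 26.
Letter — letters move forward 3 places in the alphabet: k, n, q, t, w → z.
Combining the parts gives 26z.

26z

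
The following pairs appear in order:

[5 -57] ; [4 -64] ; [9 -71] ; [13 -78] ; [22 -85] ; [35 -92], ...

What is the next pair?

[57 -99]

For the first component, each term is the sum of the two before it: 5, 4, 9, 13, 22, 35 → 57.
Second component — −7 each step: -57, -64, -71, -78, -85, -92 → -99.
Combining the parts gives [57 -99].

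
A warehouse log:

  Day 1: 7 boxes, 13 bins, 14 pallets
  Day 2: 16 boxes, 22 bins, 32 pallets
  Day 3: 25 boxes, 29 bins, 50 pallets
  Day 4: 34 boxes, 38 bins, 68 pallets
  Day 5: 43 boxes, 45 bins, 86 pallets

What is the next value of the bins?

Boxes: +9 each step; 7, 16, 25, 34, 43 → 52.
Bins: alternating steps +9, +7, +9, +7, …; 13, 22, 29, 38, 45 → 54.
Pallets: always 2 × the boxes, so 14, 32, 50, 68, 86 → 104.

54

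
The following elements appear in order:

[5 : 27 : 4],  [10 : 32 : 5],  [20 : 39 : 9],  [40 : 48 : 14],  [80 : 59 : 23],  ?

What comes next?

First component — ×2 each step: 5, 10, 20, 40, 80 → 160.
Second component: differences are 5, 7, 9, … (increasing by 2 each time); 27, 32, 39, 48, 59 → 72.
Third component: 4, 5, 9, 14, 23 → 37 (each term is the sum of the two before it).
Combining the parts gives [160 : 72 : 37].

[160 : 72 : 37]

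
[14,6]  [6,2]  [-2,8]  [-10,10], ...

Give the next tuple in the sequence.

[-18,18]

First coordinate: −8 each step; 14, 6, -2, -10 → -18.
For the second coordinate, each term is the sum of the two before it: 6, 2, 8, 10 → 18.
Putting it together: [-18,18].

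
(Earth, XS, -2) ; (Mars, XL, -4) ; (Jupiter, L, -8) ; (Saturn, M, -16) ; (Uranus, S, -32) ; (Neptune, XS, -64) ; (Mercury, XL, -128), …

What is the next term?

Planet: Earth, Mars, Jupiter, Saturn, Uranus, Neptune, Mercury → Venus (runs through the planets Mercury→Neptune).
Size: XS, XL, L, M, S, XS, XL → L (repeats XS → XL → L → M → S).
Third entry: -2, -4, -8, -16, -32, -64, -128 → -256 (×2 each step).
Putting it together: (Venus, L, -256).

(Venus, L, -256)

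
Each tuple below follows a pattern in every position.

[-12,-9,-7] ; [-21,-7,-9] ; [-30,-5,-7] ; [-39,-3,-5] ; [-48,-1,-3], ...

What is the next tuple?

First slot: -12, -21, -30, -39, -48 → -57 (−9 each step).
Second slot: +2 each step; -9, -7, -5, -3, -1 → 1.
Third slot goes -7, -9, -7, -5, -3 → -1 (always the previous value of the second slot).
Combining the parts gives [-57,1,-1].

[-57,1,-1]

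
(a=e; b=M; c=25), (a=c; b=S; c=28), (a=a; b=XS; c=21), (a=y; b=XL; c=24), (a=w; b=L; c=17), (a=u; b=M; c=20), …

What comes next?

A: letters move back 2 places in the alphabet, wrapping A→Z, so e, c, a, y, w, u → s.
B: repeats M → S → XS → XL → L; M, S, XS, XL, L, M → S.
C: alternating steps +3, −7, +3, −7, …; 25, 28, 21, 24, 17, 20 → 13.
Putting it together: (a=s; b=S; c=13).

(a=s; b=S; c=13)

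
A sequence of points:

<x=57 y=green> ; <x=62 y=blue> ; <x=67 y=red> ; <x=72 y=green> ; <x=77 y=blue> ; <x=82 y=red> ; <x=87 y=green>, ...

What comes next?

<x=92 y=blue>

X: +5 each step; 57, 62, 67, 72, 77, 82, 87 → 92.
Y goes green, blue, red, green, blue, red, green → blue (repeats green → blue → red).
Combining the parts gives <x=92 y=blue>.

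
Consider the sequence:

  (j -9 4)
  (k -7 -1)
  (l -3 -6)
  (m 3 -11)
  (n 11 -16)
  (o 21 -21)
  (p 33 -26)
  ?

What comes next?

(q 47 -31)

Letter: j, k, l, m, n, o, p → q (letters move forward 1 place in the alphabet).
For the second value, differences are 2, 4, 6, … (increasing by 2 each time): -9, -7, -3, 3, 11, 21, 33 → 47.
Third value — −5 each step: 4, -1, -6, -11, -16, -21, -26 → -31.
So the next element is (q 47 -31).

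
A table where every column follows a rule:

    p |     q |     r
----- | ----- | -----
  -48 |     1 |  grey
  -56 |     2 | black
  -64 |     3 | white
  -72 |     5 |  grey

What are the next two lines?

Column p: −8 each step; -48, -56, -64, -72 → -80 → -88.
Column q goes 1, 2, 3, 5 → 8 → 13 (each term is the sum of the two before it).
Column r goes grey, black, white, grey → black → white (repeats grey → black → white).
Putting the parts together: -80  8  black and then -88  13  white.

-80  8  black; -88  13  white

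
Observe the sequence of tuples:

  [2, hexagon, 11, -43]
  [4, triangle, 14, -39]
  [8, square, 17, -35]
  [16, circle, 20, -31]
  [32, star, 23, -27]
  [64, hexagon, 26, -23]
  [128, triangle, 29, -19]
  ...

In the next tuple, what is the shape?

square

Shape: repeats hexagon → triangle → square → circle → star, so hexagon, triangle, square, circle, star, hexagon, triangle → square.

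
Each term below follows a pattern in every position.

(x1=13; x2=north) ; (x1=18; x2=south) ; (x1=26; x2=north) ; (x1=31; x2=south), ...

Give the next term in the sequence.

(x1=39; x2=north)

X1 — alternating steps +5, +8, +5, +8, …: 13, 18, 26, 31 → 39.
For the x2, alternates north ↔ south: north, south, north, south → north.
Combining the parts gives (x1=39; x2=north).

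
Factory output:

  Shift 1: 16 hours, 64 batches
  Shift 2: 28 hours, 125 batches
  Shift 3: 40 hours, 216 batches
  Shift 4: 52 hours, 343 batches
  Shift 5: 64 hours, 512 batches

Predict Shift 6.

Hours — +12 each step: 16, 28, 40, 52, 64 → 76.
Batches goes 64, 125, 216, 343, 512 → 729 (perfect cubes: 4³, 5³, 6³, …).
So the next row is 76 hours, 729 batches.

76 hours, 729 batches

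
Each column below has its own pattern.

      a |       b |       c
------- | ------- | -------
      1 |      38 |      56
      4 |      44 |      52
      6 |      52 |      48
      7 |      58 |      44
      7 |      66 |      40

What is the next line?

Column a — differences are 3, 2, 1, … (decreasing by 1 each time): 1, 4, 6, 7, 7 → 6.
Column b: alternating steps +6, +8, +6, +8, …; 38, 44, 52, 58, 66 → 72.
Column c: 56, 52, 48, 44, 40 → 36 (−4 each step).
So the next line is 6  72  36.

6  72  36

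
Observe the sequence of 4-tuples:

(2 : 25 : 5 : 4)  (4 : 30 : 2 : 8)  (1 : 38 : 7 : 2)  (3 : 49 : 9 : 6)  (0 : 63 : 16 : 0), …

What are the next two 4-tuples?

First slot: alternating steps +2, −3, +2, −3, …, so 2, 4, 1, 3, 0 → 2 → -1.
Second slot goes 25, 30, 38, 49, 63 → 80 → 100 (differences are 5, 8, 11, … (increasing by 3 each time)).
Third slot: each term is the sum of the two before it, so 5, 2, 7, 9, 16 → 25 → 41.
For the fourth slot, always 2 × the first slot: 4, 8, 2, 6, 0 → 4 → -2.
So the next two 4-tuples are (2 : 80 : 25 : 4) and (-1 : 100 : 41 : -2).

(2 : 80 : 25 : 4), (-1 : 100 : 41 : -2)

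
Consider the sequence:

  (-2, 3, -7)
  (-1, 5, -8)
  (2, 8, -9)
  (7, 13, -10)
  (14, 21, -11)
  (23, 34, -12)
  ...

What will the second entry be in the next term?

55

Second entry: each term is the sum of the two before it; 3, 5, 8, 13, 21, 34 → 55.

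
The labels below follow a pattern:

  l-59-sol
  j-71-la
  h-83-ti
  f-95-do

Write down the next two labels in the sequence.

d-107-re, b-119-mi

Letter: letters move back 2 places in the alphabet; l, j, h, f → d → b.
Second component: +12 each step, so 59, 71, 83, 95 → 107 → 119.
Note: sol, la, ti, do → re → mi (runs through the solfège scale do→ti).
So the next two labels are d-107-re and b-119-mi.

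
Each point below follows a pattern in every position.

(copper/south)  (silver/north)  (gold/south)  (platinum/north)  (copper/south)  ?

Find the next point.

(silver/north)

Metal: copper, silver, gold, platinum, copper → silver (repeats copper → silver → gold → platinum).
Direction: alternates south ↔ north, so south, north, south, north, south → north.
So the next point is (silver/north).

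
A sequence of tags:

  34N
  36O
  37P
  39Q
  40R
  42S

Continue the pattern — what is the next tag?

43T

First component: alternating steps +2, +1, +2, +1, …; 34, 36, 37, 39, 40, 42 → 43.
Letter: letters move forward 1 place in the alphabet, so N, O, P, Q, R, S → T.
So the next tag is 43T.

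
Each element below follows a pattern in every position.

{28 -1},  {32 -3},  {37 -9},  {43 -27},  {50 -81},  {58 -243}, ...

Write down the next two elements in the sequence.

First slot goes 28, 32, 37, 43, 50, 58 → 67 → 77 (differences are 4, 5, 6, … (increasing by 1 each time)).
Second slot goes -1, -3, -9, -27, -81, -243 → -729 → -2187 (×3 each step).
Putting the parts together: {67 -729} and then {77 -2187}.

{67 -729}, {77 -2187}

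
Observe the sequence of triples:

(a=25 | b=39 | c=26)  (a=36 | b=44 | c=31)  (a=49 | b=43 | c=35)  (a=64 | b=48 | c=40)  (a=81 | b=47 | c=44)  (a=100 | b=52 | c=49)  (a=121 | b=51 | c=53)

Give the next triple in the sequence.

(a=144 | b=56 | c=58)

For the a, perfect squares: 5², 6², 7², …: 25, 36, 49, 64, 81, 100, 121 → 144.
B goes 39, 44, 43, 48, 47, 52, 51 → 56 (alternating steps +5, −1, +5, −1, …).
C: 26, 31, 35, 40, 44, 49, 53 → 58 (alternating steps +5, +4, +5, +4, …).
Combining the parts gives (a=144 | b=56 | c=58).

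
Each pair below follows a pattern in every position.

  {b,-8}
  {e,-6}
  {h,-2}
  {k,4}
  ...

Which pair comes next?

Letter: letters move forward 3 places in the alphabet; b, e, h, k → n.
Second slot: differences are 2, 4, 6, … (increasing by 2 each time); -8, -6, -2, 4 → 12.
Putting it together: {n,12}.

{n,12}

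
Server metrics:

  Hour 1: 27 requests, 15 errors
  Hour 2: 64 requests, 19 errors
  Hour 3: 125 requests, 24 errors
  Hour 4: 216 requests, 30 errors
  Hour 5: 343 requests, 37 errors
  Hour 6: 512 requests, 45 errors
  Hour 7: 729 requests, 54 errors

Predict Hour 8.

Requests: perfect cubes: 3³, 4³, 5³, …, so 27, 64, 125, 216, 343, 512, 729 → 1000.
For the errors, differences are 4, 5, 6, … (increasing by 1 each time): 15, 19, 24, 30, 37, 45, 54 → 64.
Combining the parts gives 1000 requests, 64 errors.

1000 requests, 64 errors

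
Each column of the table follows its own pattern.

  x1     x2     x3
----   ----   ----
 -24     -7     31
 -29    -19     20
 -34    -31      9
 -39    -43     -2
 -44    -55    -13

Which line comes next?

Column x1 — −5 each step: -24, -29, -34, -39, -44 → -49.
Column x2: −12 each step, so -7, -19, -31, -43, -55 → -67.
For the column x3, −11 each step: 31, 20, 9, -2, -13 → -24.
So the next line is -49  -67  -24.

-49  -67  -24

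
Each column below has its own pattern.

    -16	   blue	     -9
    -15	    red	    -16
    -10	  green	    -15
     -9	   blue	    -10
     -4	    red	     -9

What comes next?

-3  green  -4

First component: alternating steps +1, +5, +1, +5, …, so -16, -15, -10, -9, -4 → -3.
For the colour, repeats blue → red → green: blue, red, green, blue, red → green.
Third component: always the previous value of the first component; -9, -16, -15, -10, -9 → -4.
Putting it together: -3  green  -4.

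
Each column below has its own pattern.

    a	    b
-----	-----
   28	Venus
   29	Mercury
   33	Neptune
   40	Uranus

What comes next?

Column a goes 28, 29, 33, 40 → 50 (differences are 1, 4, 7, … (increasing by 3 each time)).
Column b — runs backward through the planets Mercury→Neptune: Venus, Mercury, Neptune, Uranus → Saturn.
So the next row is 50  Saturn.

50  Saturn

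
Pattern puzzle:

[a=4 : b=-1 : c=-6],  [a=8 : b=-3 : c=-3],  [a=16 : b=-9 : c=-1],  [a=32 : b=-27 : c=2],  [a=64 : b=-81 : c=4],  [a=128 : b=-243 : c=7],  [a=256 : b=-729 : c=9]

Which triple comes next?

A — ×2 each step: 4, 8, 16, 32, 64, 128, 256 → 512.
B: ×3 each step, so -1, -3, -9, -27, -81, -243, -729 → -2187.
For the c, alternating steps +3, +2, +3, +2, …: -6, -3, -1, 2, 4, 7, 9 → 12.
Putting it together: [a=512 : b=-2187 : c=12].

[a=512 : b=-2187 : c=12]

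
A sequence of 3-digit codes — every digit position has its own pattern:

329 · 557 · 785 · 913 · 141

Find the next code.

First digit — +2 each step, mod 10: 3, 5, 7, 9, 1 → 3.
Second digit goes 2, 5, 8, 1, 4 → 7 (+3 each step, mod 10).
Third digit: 9, 7, 5, 3, 1 → 9 (−2 each step, mod 10).
Putting it together: 379.

379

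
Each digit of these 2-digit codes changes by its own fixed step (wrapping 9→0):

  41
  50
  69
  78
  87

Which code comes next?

First digit goes 4, 5, 6, 7, 8 → 9 (+1 each step, mod 10).
For the second digit, −1 each step, mod 10: 1, 0, 9, 8, 7 → 6.
Putting it together: 96.

96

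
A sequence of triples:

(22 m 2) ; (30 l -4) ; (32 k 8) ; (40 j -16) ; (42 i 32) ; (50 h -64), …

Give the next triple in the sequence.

(52 g 128)

First part: alternating steps +8, +2, +8, +2, …, so 22, 30, 32, 40, 42, 50 → 52.
Letter: letters move back 1 place in the alphabet, so m, l, k, j, i, h → g.
Third part: ×(-2) each step; 2, -4, 8, -16, 32, -64 → 128.
Combining the parts gives (52 g 128).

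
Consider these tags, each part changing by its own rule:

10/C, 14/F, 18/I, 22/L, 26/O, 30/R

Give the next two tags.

34/U then 38/X

First component — +4 each step: 10, 14, 18, 22, 26, 30 → 34 → 38.
Letter — letters move forward 3 places in the alphabet: C, F, I, L, O, R → U → X.
So the next two tags are 34/U and 38/X.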